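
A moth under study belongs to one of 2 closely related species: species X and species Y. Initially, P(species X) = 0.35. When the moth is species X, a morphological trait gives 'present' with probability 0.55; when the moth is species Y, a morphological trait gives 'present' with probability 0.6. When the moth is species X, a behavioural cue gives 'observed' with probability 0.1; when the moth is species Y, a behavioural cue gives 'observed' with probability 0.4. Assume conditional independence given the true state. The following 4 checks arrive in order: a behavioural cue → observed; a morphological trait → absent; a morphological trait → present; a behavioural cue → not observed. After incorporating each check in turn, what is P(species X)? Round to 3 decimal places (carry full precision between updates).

0.172

After a behavioural cue='observed': P(species X) = 0.1·0.3500 / (0.1·0.3500 + 0.4·0.6500) ≈ 0.1186
After a morphological trait='absent': P(species X) = 0.45·0.1186 / (0.45·0.1186 + 0.4·0.8814) ≈ 0.1315
After a morphological trait='present': P(species X) = 0.55·0.1315 / (0.55·0.1315 + 0.6·0.8685) ≈ 0.1219
After a behavioural cue='not observed': P(species X) = 0.9·0.1219 / (0.9·0.1219 + 0.6·0.8781) ≈ 0.1723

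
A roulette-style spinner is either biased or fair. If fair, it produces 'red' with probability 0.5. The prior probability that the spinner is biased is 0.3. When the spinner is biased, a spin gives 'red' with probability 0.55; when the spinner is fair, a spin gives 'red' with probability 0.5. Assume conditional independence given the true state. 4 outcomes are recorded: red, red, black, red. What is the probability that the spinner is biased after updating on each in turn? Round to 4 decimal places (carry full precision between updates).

0.3392

Apply Bayes' rule sequentially, carrying P(biased) forward.
After 'red': P(biased) = 0.55·0.3000 / (0.55·0.3000 + 0.5·0.7000) ≈ 0.3204
After 'red': P(biased) = 0.55·0.3204 / (0.55·0.3204 + 0.5·0.6796) ≈ 0.3415
After 'black': P(biased) = 0.45·0.3415 / (0.45·0.3415 + 0.5·0.6585) ≈ 0.3182
After 'red': P(biased) = 0.55·0.3182 / (0.55·0.3182 + 0.5·0.6818) ≈ 0.3392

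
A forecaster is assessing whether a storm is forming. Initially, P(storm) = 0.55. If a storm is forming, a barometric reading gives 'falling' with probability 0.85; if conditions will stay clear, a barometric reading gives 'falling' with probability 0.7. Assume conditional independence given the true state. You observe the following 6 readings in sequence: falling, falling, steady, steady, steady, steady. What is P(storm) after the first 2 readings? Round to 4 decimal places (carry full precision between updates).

0.6431

After 'falling': P(storm) = 0.85·0.5500 / (0.85·0.5500 + 0.7·0.4500) ≈ 0.5974
After 'falling': P(storm) = 0.85·0.5974 / (0.85·0.5974 + 0.7·0.4026) ≈ 0.6431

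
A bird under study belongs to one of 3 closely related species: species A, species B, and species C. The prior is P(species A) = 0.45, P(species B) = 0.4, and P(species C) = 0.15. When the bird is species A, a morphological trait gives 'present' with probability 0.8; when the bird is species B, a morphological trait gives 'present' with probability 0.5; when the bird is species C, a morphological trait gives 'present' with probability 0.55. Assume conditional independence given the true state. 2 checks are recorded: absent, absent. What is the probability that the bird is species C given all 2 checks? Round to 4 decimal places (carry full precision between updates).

After 'absent': normaliser = 0.2·0.4500 + 0.5·0.4000 + 0.45·0.1500; P(species A) ≈ 0.2517, P(species B) ≈ 0.5594, P(species C) ≈ 0.1888
After 'absent': normaliser = 0.2·0.2517 + 0.5·0.5594 + 0.45·0.1888; P(species A) ≈ 0.1213, P(species B) ≈ 0.6740, P(species C) ≈ 0.2047

0.2047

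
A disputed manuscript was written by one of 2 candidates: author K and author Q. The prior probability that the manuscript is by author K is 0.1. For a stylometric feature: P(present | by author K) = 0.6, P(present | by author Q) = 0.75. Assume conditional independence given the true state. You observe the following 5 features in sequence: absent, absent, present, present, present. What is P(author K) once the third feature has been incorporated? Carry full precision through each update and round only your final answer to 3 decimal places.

0.185

After 'absent': P(author K) = 0.4·0.1000 / (0.4·0.1000 + 0.25·0.9000) ≈ 0.1509
After 'absent': P(author K) = 0.4·0.1509 / (0.4·0.1509 + 0.25·0.8491) ≈ 0.2215
After 'present': P(author K) = 0.6·0.2215 / (0.6·0.2215 + 0.75·0.7785) ≈ 0.1854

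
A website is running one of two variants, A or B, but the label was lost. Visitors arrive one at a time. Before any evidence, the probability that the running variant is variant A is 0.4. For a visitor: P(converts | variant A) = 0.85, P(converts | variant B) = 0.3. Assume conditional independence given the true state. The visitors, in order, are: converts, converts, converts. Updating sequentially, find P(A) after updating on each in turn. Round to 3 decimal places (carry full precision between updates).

0.938

After 'converts': P(A) = 0.85·0.4000 / (0.85·0.4000 + 0.3·0.6000) ≈ 0.6538
After 'converts': P(A) = 0.85·0.6538 / (0.85·0.6538 + 0.3·0.3462) ≈ 0.8426
After 'converts': P(A) = 0.85·0.8426 / (0.85·0.8426 + 0.3·0.1574) ≈ 0.9381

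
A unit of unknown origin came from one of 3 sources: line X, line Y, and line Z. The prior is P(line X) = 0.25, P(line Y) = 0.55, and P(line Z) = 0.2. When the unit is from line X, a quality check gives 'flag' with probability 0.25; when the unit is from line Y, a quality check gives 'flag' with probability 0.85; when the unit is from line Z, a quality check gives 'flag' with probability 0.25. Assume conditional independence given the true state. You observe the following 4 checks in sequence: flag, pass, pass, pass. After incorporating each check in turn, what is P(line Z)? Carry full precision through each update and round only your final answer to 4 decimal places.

After 'flag': normaliser = 0.25·0.2500 + 0.85·0.5500 + 0.25·0.2000; P(line X) ≈ 0.1078, P(line Y) ≈ 0.8060, P(line Z) ≈ 0.0862
After 'pass': normaliser = 0.75·0.1078 + 0.15·0.8060 + 0.75·0.0862; P(line X) ≈ 0.3034, P(line Y) ≈ 0.4539, P(line Z) ≈ 0.2427
After 'pass': normaliser = 0.75·0.3034 + 0.15·0.4539 + 0.75·0.2427; P(line X) ≈ 0.4764, P(line Y) ≈ 0.1425, P(line Z) ≈ 0.3811
After 'pass': normaliser = 0.75·0.4764 + 0.15·0.1425 + 0.75·0.3811; P(line X) ≈ 0.5377, P(line Y) ≈ 0.0322, P(line Z) ≈ 0.4301

0.4301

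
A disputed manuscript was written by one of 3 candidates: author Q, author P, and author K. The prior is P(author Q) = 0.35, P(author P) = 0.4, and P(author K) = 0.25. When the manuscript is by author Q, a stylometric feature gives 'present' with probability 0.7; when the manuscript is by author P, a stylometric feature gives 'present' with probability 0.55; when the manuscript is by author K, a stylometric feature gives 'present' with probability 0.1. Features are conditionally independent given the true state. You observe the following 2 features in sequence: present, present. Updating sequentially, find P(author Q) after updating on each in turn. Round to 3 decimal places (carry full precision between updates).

0.581

After 'present': normaliser = 0.7·0.3500 + 0.55·0.4000 + 0.1·0.2500; P(author Q) ≈ 0.5000, P(author P) ≈ 0.4490, P(author K) ≈ 0.0510
After 'present': normaliser = 0.7·0.5000 + 0.55·0.4490 + 0.1·0.0510; P(author Q) ≈ 0.5814, P(author P) ≈ 0.4102, P(author K) ≈ 0.0085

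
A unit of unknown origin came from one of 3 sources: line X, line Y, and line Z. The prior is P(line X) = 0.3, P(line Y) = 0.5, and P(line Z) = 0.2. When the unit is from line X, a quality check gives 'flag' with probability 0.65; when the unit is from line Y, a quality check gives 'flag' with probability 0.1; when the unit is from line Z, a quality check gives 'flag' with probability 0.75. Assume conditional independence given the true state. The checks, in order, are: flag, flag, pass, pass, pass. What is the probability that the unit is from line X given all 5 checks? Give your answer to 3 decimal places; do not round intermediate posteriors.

0.501

After 'flag': normaliser = 0.65·0.3000 + 0.1·0.5000 + 0.75·0.2000; P(line X) ≈ 0.4937, P(line Y) ≈ 0.1266, P(line Z) ≈ 0.3797
After 'flag': normaliser = 0.65·0.4937 + 0.1·0.1266 + 0.75·0.3797; P(line X) ≈ 0.5189, P(line Y) ≈ 0.0205, P(line Z) ≈ 0.4606
After 'pass': normaliser = 0.35·0.5189 + 0.9·0.0205 + 0.25·0.4606; P(line X) ≈ 0.5762, P(line Y) ≈ 0.0585, P(line Z) ≈ 0.3653
After 'pass': normaliser = 0.35·0.5762 + 0.9·0.0585 + 0.25·0.3653; P(line X) ≈ 0.5835, P(line Y) ≈ 0.1522, P(line Z) ≈ 0.2643
After 'pass': normaliser = 0.35·0.5835 + 0.9·0.1522 + 0.25·0.2643; P(line X) ≈ 0.5015, P(line Y) ≈ 0.3363, P(line Z) ≈ 0.1622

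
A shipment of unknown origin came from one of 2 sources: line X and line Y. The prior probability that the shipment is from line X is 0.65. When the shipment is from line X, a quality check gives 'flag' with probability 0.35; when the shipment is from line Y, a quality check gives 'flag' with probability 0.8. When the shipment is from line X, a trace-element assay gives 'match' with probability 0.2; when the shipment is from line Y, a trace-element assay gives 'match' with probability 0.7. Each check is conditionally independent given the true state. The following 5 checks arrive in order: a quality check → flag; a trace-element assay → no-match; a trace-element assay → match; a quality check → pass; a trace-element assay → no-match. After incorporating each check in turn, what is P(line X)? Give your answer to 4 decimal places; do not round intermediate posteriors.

0.8429

After a quality check='flag': P(line X) = 0.35·0.6500 / (0.35·0.6500 + 0.8·0.3500) ≈ 0.4483
After a trace-element assay='no-match': P(line X) = 0.8·0.4483 / (0.8·0.4483 + 0.3·0.5517) ≈ 0.6842
After a trace-element assay='match': P(line X) = 0.2·0.6842 / (0.2·0.6842 + 0.7·0.3158) ≈ 0.3824
After a quality check='pass': P(line X) = 0.65·0.3824 / (0.65·0.3824 + 0.2·0.6176) ≈ 0.6680
After a trace-element assay='no-match': P(line X) = 0.8·0.6680 / (0.8·0.6680 + 0.3·0.3320) ≈ 0.8429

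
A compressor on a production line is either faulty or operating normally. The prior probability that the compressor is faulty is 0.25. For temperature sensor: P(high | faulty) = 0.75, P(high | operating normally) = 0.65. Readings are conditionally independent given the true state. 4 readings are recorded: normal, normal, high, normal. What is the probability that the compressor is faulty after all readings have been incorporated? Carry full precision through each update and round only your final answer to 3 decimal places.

0.123

After 'normal': P(faulty) = 0.25·0.2500 / (0.25·0.2500 + 0.35·0.7500) ≈ 0.1923
After 'normal': P(faulty) = 0.25·0.1923 / (0.25·0.1923 + 0.35·0.8077) ≈ 0.1453
After 'high': P(faulty) = 0.75·0.1453 / (0.75·0.1453 + 0.65·0.8547) ≈ 0.1640
After 'normal': P(faulty) = 0.25·0.1640 / (0.25·0.1640 + 0.35·0.8360) ≈ 0.1229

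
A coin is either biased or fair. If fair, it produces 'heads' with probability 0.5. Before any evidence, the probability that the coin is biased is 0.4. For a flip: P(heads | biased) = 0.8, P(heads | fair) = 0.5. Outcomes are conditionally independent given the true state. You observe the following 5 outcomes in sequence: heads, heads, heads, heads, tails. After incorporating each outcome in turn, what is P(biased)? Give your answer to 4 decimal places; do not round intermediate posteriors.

0.6360

Each posterior becomes the prior for the next update.
After 'heads': P(biased) = 0.8·0.4000 / (0.8·0.4000 + 0.5·0.6000) ≈ 0.5161
After 'heads': P(biased) = 0.8·0.5161 / (0.8·0.5161 + 0.5·0.4839) ≈ 0.6305
After 'heads': P(biased) = 0.8·0.6305 / (0.8·0.6305 + 0.5·0.3695) ≈ 0.7320
After 'heads': P(biased) = 0.8·0.7320 / (0.8·0.7320 + 0.5·0.2680) ≈ 0.8137
After 'tails': P(biased) = 0.2·0.8137 / (0.2·0.8137 + 0.5·0.1863) ≈ 0.6360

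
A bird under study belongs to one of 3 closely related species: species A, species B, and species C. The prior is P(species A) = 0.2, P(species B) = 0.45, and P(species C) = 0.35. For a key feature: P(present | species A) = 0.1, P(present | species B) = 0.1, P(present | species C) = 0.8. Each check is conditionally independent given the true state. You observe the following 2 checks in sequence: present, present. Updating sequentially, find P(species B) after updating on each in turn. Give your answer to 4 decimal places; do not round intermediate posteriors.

After 'present': normaliser = 0.1·0.2000 + 0.1·0.4500 + 0.8·0.3500; P(species A) ≈ 0.0580, P(species B) ≈ 0.1304, P(species C) ≈ 0.8116
After 'present': normaliser = 0.1·0.0580 + 0.1·0.1304 + 0.8·0.8116; P(species A) ≈ 0.0087, P(species B) ≈ 0.0195, P(species C) ≈ 0.9718

0.0195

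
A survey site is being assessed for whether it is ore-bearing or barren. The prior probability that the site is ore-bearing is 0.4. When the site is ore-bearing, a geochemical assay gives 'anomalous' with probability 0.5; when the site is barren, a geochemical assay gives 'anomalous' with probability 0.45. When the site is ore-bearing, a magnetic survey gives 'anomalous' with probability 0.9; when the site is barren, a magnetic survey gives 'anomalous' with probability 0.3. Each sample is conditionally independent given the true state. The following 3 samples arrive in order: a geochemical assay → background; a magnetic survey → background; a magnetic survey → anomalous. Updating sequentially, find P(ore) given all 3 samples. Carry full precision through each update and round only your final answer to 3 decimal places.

Apply Bayes' rule sequentially, carrying P(ore) forward.
After a geochemical assay='background': P(ore) = 0.5·0.4000 / (0.5·0.4000 + 0.55·0.6000) ≈ 0.3774
After a magnetic survey='background': P(ore) = 0.1·0.3774 / (0.1·0.3774 + 0.7·0.6226) ≈ 0.0797
After a magnetic survey='anomalous': P(ore) = 0.9·0.0797 / (0.9·0.0797 + 0.3·0.9203) ≈ 0.2062

0.206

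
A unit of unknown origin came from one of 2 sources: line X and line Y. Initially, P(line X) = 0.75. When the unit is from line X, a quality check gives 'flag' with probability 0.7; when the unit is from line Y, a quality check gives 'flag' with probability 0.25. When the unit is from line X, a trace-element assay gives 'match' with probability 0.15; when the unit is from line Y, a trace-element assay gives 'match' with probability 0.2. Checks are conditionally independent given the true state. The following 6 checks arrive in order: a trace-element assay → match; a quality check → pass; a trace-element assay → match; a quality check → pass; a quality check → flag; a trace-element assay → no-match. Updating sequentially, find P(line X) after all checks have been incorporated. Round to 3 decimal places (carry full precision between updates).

After a trace-element assay='match': P(line X) = 0.15·0.7500 / (0.15·0.7500 + 0.2·0.2500) ≈ 0.6923
After a quality check='pass': P(line X) = 0.3·0.6923 / (0.3·0.6923 + 0.75·0.3077) ≈ 0.4737
After a trace-element assay='match': P(line X) = 0.15·0.4737 / (0.15·0.4737 + 0.2·0.5263) ≈ 0.4030
After a quality check='pass': P(line X) = 0.3·0.4030 / (0.3·0.4030 + 0.75·0.5970) ≈ 0.2126
After a quality check='flag': P(line X) = 0.7·0.2126 / (0.7·0.2126 + 0.25·0.7874) ≈ 0.4305
After a trace-element assay='no-match': P(line X) = 0.85·0.4305 / (0.85·0.4305 + 0.8·0.5695) ≈ 0.4454

0.445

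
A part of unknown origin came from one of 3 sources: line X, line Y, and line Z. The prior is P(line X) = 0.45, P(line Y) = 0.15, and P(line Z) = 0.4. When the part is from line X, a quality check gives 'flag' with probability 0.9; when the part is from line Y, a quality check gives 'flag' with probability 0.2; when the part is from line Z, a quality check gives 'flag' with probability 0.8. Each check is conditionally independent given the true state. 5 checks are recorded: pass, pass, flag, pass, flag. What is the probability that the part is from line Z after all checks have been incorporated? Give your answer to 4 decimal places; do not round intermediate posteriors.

0.3734

Apply Bayes' rule sequentially, carrying P(line Z) forward.
After 'pass': normaliser = 0.1·0.4500 + 0.8·0.1500 + 0.2·0.4000; P(line X) ≈ 0.1837, P(line Y) ≈ 0.4898, P(line Z) ≈ 0.3265
After 'pass': normaliser = 0.1·0.1837 + 0.8·0.4898 + 0.2·0.3265; P(line X) ≈ 0.0386, P(line Y) ≈ 0.8240, P(line Z) ≈ 0.1373
After 'flag': normaliser = 0.9·0.0386 + 0.2·0.8240 + 0.8·0.1373; P(line X) ≈ 0.1123, P(line Y) ≈ 0.5326, P(line Z) ≈ 0.3551
After 'pass': normaliser = 0.1·0.1123 + 0.8·0.5326 + 0.2·0.3551; P(line X) ≈ 0.0221, P(line Y) ≈ 0.8382, P(line Z) ≈ 0.1397
After 'flag': normaliser = 0.9·0.0221 + 0.2·0.8382 + 0.8·0.1397; P(line X) ≈ 0.0665, P(line Y) ≈ 0.5601, P(line Z) ≈ 0.3734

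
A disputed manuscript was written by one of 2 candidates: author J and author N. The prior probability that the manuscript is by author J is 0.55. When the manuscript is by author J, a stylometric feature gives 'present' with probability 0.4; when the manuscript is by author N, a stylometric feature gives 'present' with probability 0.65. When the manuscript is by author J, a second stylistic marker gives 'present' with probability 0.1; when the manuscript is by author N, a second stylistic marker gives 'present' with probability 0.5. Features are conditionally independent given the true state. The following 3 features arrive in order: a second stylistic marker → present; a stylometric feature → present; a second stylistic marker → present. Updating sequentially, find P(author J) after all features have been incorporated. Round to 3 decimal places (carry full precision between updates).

0.029

After a second stylistic marker='present': P(author J) = 0.1·0.5500 / (0.1·0.5500 + 0.5·0.4500) ≈ 0.1964
After a stylometric feature='present': P(author J) = 0.4·0.1964 / (0.4·0.1964 + 0.65·0.8036) ≈ 0.1308
After a second stylistic marker='present': P(author J) = 0.1·0.1308 / (0.1·0.1308 + 0.5·0.8692) ≈ 0.0292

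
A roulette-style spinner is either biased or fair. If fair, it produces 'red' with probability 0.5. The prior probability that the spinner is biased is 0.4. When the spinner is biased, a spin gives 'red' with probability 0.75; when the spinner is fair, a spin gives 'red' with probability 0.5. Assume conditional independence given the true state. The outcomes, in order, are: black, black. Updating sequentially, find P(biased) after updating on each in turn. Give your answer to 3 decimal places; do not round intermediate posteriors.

After 'black': P(biased) = 0.25·0.4000 / (0.25·0.4000 + 0.5·0.6000) ≈ 0.2500
After 'black': P(biased) = 0.25·0.2500 / (0.25·0.2500 + 0.5·0.7500) ≈ 0.1429

0.143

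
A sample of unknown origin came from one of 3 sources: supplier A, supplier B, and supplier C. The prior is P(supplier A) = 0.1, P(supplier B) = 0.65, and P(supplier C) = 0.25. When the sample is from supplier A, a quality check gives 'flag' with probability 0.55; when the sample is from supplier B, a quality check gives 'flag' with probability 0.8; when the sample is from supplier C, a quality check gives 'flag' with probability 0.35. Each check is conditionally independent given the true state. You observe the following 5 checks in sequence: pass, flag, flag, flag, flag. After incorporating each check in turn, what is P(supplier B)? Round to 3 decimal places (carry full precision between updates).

After 'pass': normaliser = 0.45·0.1000 + 0.2·0.6500 + 0.65·0.2500; P(supplier A) ≈ 0.1333, P(supplier B) ≈ 0.3852, P(supplier C) ≈ 0.4815
After 'flag': normaliser = 0.55·0.1333 + 0.8·0.3852 + 0.35·0.4815; P(supplier A) ≈ 0.1333, P(supplier B) ≈ 0.5603, P(supplier C) ≈ 0.3064
After 'flag': normaliser = 0.55·0.1333 + 0.8·0.5603 + 0.35·0.3064; P(supplier A) ≈ 0.1166, P(supplier B) ≈ 0.7128, P(supplier C) ≈ 0.1705
After 'flag': normaliser = 0.55·0.1166 + 0.8·0.7128 + 0.35·0.1705; P(supplier A) ≈ 0.0924, P(supplier B) ≈ 0.8216, P(supplier C) ≈ 0.0860
After 'flag': normaliser = 0.55·0.0924 + 0.8·0.8216 + 0.35·0.0860; P(supplier A) ≈ 0.0689, P(supplier B) ≈ 0.8904, P(supplier C) ≈ 0.0408

0.890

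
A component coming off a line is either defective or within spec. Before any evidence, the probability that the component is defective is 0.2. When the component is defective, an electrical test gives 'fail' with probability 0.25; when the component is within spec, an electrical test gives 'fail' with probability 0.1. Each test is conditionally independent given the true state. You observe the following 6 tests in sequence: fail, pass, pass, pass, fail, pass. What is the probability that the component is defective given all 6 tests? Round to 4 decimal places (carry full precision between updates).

Apply Bayes' rule sequentially, carrying P(defective) forward.
After 'fail': P(defective) = 0.25·0.2000 / (0.25·0.2000 + 0.1·0.8000) ≈ 0.3846
After 'pass': P(defective) = 0.75·0.3846 / (0.75·0.3846 + 0.9·0.6154) ≈ 0.3425
After 'pass': P(defective) = 0.75·0.3425 / (0.75·0.3425 + 0.9·0.6575) ≈ 0.3027
After 'pass': P(defective) = 0.75·0.3027 / (0.75·0.3027 + 0.9·0.6973) ≈ 0.2656
After 'fail': P(defective) = 0.25·0.2656 / (0.25·0.2656 + 0.1·0.7344) ≈ 0.4749
After 'pass': P(defective) = 0.75·0.4749 / (0.75·0.4749 + 0.9·0.5251) ≈ 0.4297

0.4297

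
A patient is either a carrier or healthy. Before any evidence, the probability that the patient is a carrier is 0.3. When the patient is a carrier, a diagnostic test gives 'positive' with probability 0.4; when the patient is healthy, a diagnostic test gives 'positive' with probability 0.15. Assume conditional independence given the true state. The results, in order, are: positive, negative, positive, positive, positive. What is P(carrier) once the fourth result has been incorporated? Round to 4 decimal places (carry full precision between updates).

0.8516

After 'positive': P(carrier) = 0.4·0.3000 / (0.4·0.3000 + 0.15·0.7000) ≈ 0.5333
After 'negative': P(carrier) = 0.6·0.5333 / (0.6·0.5333 + 0.85·0.4667) ≈ 0.4465
After 'positive': P(carrier) = 0.4·0.4465 / (0.4·0.4465 + 0.15·0.5535) ≈ 0.6827
After 'positive': P(carrier) = 0.4·0.6827 / (0.4·0.6827 + 0.15·0.3173) ≈ 0.8516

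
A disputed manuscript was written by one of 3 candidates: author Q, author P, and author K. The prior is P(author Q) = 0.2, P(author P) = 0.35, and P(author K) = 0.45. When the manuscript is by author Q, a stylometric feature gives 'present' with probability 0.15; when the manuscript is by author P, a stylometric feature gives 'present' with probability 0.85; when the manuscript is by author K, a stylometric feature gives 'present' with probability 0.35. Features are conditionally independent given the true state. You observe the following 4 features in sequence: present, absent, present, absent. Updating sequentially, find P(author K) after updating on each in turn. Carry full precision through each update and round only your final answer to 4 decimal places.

0.7226

Each posterior becomes the prior for the next update.
After 'present': normaliser = 0.15·0.2000 + 0.85·0.3500 + 0.35·0.4500; P(author Q) ≈ 0.0619, P(author P) ≈ 0.6134, P(author K) ≈ 0.3247
After 'absent': normaliser = 0.85·0.0619 + 0.15·0.6134 + 0.65·0.3247; P(author Q) ≈ 0.1478, P(author P) ≈ 0.2587, P(author K) ≈ 0.5935
After 'present': normaliser = 0.15·0.1478 + 0.85·0.2587 + 0.35·0.5935; P(author Q) ≈ 0.0493, P(author P) ≈ 0.4889, P(author K) ≈ 0.4618
After 'absent': normaliser = 0.85·0.0493 + 0.15·0.4889 + 0.65·0.4618; P(author Q) ≈ 0.1009, P(author P) ≈ 0.1765, P(author K) ≈ 0.7226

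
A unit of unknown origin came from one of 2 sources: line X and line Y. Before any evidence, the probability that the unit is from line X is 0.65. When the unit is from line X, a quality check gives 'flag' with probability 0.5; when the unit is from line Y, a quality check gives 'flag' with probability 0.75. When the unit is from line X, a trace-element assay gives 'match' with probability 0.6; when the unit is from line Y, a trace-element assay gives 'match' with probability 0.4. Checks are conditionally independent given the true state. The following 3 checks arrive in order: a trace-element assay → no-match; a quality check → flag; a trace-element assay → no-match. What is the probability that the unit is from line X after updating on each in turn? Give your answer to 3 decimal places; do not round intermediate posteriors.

0.355

After a trace-element assay='no-match': P(line X) = 0.4·0.6500 / (0.4·0.6500 + 0.6·0.3500) ≈ 0.5532
After a quality check='flag': P(line X) = 0.5·0.5532 / (0.5·0.5532 + 0.75·0.4468) ≈ 0.4522
After a trace-element assay='no-match': P(line X) = 0.4·0.4522 / (0.4·0.4522 + 0.6·0.5478) ≈ 0.3549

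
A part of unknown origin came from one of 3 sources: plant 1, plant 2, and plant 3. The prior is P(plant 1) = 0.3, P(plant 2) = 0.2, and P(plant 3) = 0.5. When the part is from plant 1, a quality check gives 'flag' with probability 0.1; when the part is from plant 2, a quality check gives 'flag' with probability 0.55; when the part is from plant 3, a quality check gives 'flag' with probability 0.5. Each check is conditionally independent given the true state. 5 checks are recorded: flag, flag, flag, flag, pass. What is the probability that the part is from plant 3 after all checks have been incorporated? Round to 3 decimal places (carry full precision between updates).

0.654

Each posterior becomes the prior for the next update.
After 'flag': normaliser = 0.1·0.3000 + 0.55·0.2000 + 0.5·0.5000; P(plant 1) ≈ 0.0769, P(plant 2) ≈ 0.2821, P(plant 3) ≈ 0.6410
After 'flag': normaliser = 0.1·0.0769 + 0.55·0.2821 + 0.5·0.6410; P(plant 1) ≈ 0.0159, P(plant 2) ≈ 0.3210, P(plant 3) ≈ 0.6631
After 'flag': normaliser = 0.1·0.0159 + 0.55·0.3210 + 0.5·0.6631; P(plant 1) ≈ 0.0031, P(plant 2) ≈ 0.3463, P(plant 3) ≈ 0.6505
After 'flag': normaliser = 0.1·0.0031 + 0.55·0.3463 + 0.5·0.6505; P(plant 1) ≈ 0.0006, P(plant 2) ≈ 0.3691, P(plant 3) ≈ 0.6303
After 'pass': normaliser = 0.9·0.0006 + 0.45·0.3691 + 0.5·0.6303; P(plant 1) ≈ 0.0011, P(plant 2) ≈ 0.3448, P(plant 3) ≈ 0.6541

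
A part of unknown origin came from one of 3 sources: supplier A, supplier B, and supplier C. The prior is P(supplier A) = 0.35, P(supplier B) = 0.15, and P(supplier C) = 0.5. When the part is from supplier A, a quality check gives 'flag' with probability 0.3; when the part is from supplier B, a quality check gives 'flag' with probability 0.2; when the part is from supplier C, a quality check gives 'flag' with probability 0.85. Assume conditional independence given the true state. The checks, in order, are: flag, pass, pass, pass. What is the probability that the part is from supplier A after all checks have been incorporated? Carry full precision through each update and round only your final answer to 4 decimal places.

0.6820

After 'flag': normaliser = 0.3·0.3500 + 0.2·0.1500 + 0.85·0.5000; P(supplier A) ≈ 0.1875, P(supplier B) ≈ 0.0536, P(supplier C) ≈ 0.7589
After 'pass': normaliser = 0.7·0.1875 + 0.8·0.0536 + 0.15·0.7589; P(supplier A) ≈ 0.4558, P(supplier B) ≈ 0.1488, P(supplier C) ≈ 0.3953
After 'pass': normaliser = 0.7·0.4558 + 0.8·0.1488 + 0.15·0.3953; P(supplier A) ≈ 0.6414, P(supplier B) ≈ 0.2394, P(supplier C) ≈ 0.1192
After 'pass': normaliser = 0.7·0.6414 + 0.8·0.2394 + 0.15·0.1192; P(supplier A) ≈ 0.6820, P(supplier B) ≈ 0.2909, P(supplier C) ≈ 0.0272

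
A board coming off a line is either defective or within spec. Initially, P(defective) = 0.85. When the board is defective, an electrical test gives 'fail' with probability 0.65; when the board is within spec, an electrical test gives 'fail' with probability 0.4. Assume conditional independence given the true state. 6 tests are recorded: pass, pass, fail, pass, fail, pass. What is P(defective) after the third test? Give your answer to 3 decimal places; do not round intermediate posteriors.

After 'pass': P(defective) = 0.35·0.8500 / (0.35·0.8500 + 0.6·0.1500) ≈ 0.7677
After 'pass': P(defective) = 0.35·0.7677 / (0.35·0.7677 + 0.6·0.2323) ≈ 0.6585
After 'fail': P(defective) = 0.65·0.6585 / (0.65·0.6585 + 0.4·0.3415) ≈ 0.7581

0.758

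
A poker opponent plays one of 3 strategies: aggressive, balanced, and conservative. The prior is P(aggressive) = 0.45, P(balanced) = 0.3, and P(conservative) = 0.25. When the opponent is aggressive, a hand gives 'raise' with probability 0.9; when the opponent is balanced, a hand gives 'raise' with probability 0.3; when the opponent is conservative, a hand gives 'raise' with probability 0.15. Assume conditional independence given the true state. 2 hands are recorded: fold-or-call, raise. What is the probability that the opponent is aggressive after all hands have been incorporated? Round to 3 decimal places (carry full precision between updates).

0.299

After 'fold-or-call': normaliser = 0.1·0.4500 + 0.7·0.3000 + 0.85·0.2500; P(aggressive) ≈ 0.0963, P(balanced) ≈ 0.4492, P(conservative) ≈ 0.4545
After 'raise': normaliser = 0.9·0.0963 + 0.3·0.4492 + 0.15·0.4545; P(aggressive) ≈ 0.2992, P(balanced) ≈ 0.4654, P(conservative) ≈ 0.2355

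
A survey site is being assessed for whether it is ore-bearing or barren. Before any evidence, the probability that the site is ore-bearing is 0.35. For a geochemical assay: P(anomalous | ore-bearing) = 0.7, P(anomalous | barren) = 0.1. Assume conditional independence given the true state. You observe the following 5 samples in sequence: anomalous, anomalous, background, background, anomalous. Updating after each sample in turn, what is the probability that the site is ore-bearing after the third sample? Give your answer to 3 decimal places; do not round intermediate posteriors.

0.898

After 'anomalous': P(ore) = 0.7·0.3500 / (0.7·0.3500 + 0.1·0.6500) ≈ 0.7903
After 'anomalous': P(ore) = 0.7·0.7903 / (0.7·0.7903 + 0.1·0.2097) ≈ 0.9635
After 'background': P(ore) = 0.3·0.9635 / (0.3·0.9635 + 0.9·0.0365) ≈ 0.8979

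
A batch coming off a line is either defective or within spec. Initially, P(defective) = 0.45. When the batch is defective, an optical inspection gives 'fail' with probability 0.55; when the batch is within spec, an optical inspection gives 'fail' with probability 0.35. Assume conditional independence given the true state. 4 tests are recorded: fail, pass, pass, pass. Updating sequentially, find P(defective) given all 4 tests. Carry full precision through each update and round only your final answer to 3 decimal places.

0.299

After 'fail': P(defective) = 0.55·0.4500 / (0.55·0.4500 + 0.35·0.5500) ≈ 0.5625
After 'pass': P(defective) = 0.45·0.5625 / (0.45·0.5625 + 0.65·0.4375) ≈ 0.4709
After 'pass': P(defective) = 0.45·0.4709 / (0.45·0.4709 + 0.65·0.5291) ≈ 0.3813
After 'pass': P(defective) = 0.45·0.3813 / (0.45·0.3813 + 0.65·0.6187) ≈ 0.2990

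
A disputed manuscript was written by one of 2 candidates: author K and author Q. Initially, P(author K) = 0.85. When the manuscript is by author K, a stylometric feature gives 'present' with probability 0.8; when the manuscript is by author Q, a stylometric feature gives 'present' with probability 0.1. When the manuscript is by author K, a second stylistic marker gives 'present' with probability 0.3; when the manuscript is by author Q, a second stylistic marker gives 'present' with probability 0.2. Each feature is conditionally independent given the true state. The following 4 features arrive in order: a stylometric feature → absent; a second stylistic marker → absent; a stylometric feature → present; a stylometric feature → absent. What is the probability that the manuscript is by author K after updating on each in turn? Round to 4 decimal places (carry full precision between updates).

0.6620

After a stylometric feature='absent': P(author K) = 0.2·0.8500 / (0.2·0.8500 + 0.9·0.1500) ≈ 0.5574
After a second stylistic marker='absent': P(author K) = 0.7·0.5574 / (0.7·0.5574 + 0.8·0.4426) ≈ 0.5242
After a stylometric feature='present': P(author K) = 0.8·0.5242 / (0.8·0.5242 + 0.1·0.4758) ≈ 0.8981
After a stylometric feature='absent': P(author K) = 0.2·0.8981 / (0.2·0.8981 + 0.9·0.1019) ≈ 0.6620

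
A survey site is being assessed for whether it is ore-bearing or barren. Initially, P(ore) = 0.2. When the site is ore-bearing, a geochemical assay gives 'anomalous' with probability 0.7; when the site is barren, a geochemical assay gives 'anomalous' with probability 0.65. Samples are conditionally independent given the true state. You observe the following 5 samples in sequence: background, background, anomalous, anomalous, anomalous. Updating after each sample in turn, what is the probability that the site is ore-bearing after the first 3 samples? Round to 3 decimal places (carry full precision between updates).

After 'background': P(ore) = 0.3·0.2000 / (0.3·0.2000 + 0.35·0.8000) ≈ 0.1765
After 'background': P(ore) = 0.3·0.1765 / (0.3·0.1765 + 0.35·0.8235) ≈ 0.1552
After 'anomalous': P(ore) = 0.7·0.1552 / (0.7·0.1552 + 0.65·0.8448) ≈ 0.1651

0.165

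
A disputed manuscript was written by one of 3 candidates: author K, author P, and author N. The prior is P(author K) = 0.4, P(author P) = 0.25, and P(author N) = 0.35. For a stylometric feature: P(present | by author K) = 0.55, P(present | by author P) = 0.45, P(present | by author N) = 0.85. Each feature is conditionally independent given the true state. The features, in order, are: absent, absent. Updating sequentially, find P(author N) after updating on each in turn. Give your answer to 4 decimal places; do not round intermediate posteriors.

0.0479

After 'absent': normaliser = 0.45·0.4000 + 0.55·0.2500 + 0.15·0.3500; P(author K) ≈ 0.4865, P(author P) ≈ 0.3716, P(author N) ≈ 0.1419
After 'absent': normaliser = 0.45·0.4865 + 0.55·0.3716 + 0.15·0.1419; P(author K) ≈ 0.4924, P(author P) ≈ 0.4597, P(author N) ≈ 0.0479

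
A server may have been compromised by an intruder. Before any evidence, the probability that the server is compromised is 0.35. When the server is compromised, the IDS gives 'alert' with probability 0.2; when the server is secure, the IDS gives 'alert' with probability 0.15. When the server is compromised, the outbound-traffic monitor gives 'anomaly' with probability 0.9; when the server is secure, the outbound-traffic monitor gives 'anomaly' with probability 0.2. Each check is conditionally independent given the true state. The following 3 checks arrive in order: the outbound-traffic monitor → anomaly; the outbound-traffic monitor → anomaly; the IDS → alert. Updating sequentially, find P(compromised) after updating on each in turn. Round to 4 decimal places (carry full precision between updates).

0.9356

After the outbound-traffic monitor='anomaly': P(compromised) = 0.9·0.3500 / (0.9·0.3500 + 0.2·0.6500) ≈ 0.7079
After the outbound-traffic monitor='anomaly': P(compromised) = 0.9·0.7079 / (0.9·0.7079 + 0.2·0.2921) ≈ 0.9160
After the IDS='alert': P(compromised) = 0.2·0.9160 / (0.2·0.9160 + 0.15·0.0840) ≈ 0.9356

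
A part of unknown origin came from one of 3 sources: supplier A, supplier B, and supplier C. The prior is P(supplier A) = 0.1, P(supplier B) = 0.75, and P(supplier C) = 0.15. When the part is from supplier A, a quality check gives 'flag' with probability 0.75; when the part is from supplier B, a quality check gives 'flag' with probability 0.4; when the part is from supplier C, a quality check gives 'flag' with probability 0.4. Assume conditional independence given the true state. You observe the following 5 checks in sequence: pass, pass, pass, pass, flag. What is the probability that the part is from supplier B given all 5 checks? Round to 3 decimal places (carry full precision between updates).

After 'pass': normaliser = 0.25·0.1000 + 0.6·0.7500 + 0.6·0.1500; P(supplier A) ≈ 0.0442, P(supplier B) ≈ 0.7965, P(supplier C) ≈ 0.1593
After 'pass': normaliser = 0.25·0.0442 + 0.6·0.7965 + 0.6·0.1593; P(supplier A) ≈ 0.0189, P(supplier B) ≈ 0.8176, P(supplier C) ≈ 0.1635
After 'pass': normaliser = 0.25·0.0189 + 0.6·0.8176 + 0.6·0.1635; P(supplier A) ≈ 0.0080, P(supplier B) ≈ 0.8267, P(supplier C) ≈ 0.1653
After 'pass': normaliser = 0.25·0.0080 + 0.6·0.8267 + 0.6·0.1653; P(supplier A) ≈ 0.0033, P(supplier B) ≈ 0.8306, P(supplier C) ≈ 0.1661
After 'flag': normaliser = 0.75·0.0033 + 0.4·0.8306 + 0.4·0.1661; P(supplier A) ≈ 0.0062, P(supplier B) ≈ 0.8281, P(supplier C) ≈ 0.1656

0.828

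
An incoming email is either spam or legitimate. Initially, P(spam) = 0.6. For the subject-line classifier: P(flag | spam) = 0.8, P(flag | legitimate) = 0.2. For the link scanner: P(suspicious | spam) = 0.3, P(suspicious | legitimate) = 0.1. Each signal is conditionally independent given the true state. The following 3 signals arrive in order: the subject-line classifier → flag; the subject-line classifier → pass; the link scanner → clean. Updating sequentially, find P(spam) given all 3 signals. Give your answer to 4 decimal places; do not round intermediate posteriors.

Apply Bayes' rule sequentially, carrying P(spam) forward.
After the subject-line classifier='flag': P(spam) = 0.8·0.6000 / (0.8·0.6000 + 0.2·0.4000) ≈ 0.8571
After the subject-line classifier='pass': P(spam) = 0.2·0.8571 / (0.2·0.8571 + 0.8·0.1429) ≈ 0.6000
After the link scanner='clean': P(spam) = 0.7·0.6000 / (0.7·0.6000 + 0.9·0.4000) ≈ 0.5385

0.5385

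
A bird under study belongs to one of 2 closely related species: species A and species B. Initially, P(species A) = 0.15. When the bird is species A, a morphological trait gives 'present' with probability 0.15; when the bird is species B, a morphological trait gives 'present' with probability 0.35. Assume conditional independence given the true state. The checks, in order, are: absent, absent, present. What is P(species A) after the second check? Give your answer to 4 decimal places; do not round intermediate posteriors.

0.2318

After 'absent': P(species A) = 0.85·0.1500 / (0.85·0.1500 + 0.65·0.8500) ≈ 0.1875
After 'absent': P(species A) = 0.85·0.1875 / (0.85·0.1875 + 0.65·0.8125) ≈ 0.2318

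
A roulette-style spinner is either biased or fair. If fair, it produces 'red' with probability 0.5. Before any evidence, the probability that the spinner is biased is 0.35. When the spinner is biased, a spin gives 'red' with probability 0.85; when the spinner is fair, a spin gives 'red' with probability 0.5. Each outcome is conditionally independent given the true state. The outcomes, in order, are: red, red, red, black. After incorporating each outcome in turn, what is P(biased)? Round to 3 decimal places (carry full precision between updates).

0.442

After 'red': P(biased) = 0.85·0.3500 / (0.85·0.3500 + 0.5·0.6500) ≈ 0.4779
After 'red': P(biased) = 0.85·0.4779 / (0.85·0.4779 + 0.5·0.5221) ≈ 0.6088
After 'red': P(biased) = 0.85·0.6088 / (0.85·0.6088 + 0.5·0.3912) ≈ 0.7257
After 'black': P(biased) = 0.15·0.7257 / (0.15·0.7257 + 0.5·0.2743) ≈ 0.4425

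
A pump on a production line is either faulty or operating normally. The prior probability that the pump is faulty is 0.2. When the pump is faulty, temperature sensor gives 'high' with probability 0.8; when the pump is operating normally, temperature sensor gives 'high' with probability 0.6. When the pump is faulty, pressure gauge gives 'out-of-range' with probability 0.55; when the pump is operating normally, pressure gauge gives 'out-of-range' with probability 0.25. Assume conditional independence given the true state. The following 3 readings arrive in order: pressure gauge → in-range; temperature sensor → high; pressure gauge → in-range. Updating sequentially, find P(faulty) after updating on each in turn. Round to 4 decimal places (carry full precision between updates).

0.1071

After pressure gauge='in-range': P(faulty) = 0.45·0.2000 / (0.45·0.2000 + 0.75·0.8000) ≈ 0.1304
After temperature sensor='high': P(faulty) = 0.8·0.1304 / (0.8·0.1304 + 0.6·0.8696) ≈ 0.1667
After pressure gauge='in-range': P(faulty) = 0.45·0.1667 / (0.45·0.1667 + 0.75·0.8333) ≈ 0.1071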